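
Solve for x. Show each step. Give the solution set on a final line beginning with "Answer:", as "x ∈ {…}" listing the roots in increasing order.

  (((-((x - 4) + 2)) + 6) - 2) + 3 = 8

Step 1. [(((-((x - 4) + 2)) + 6) - 2) + 3 = 8] subtract 3: x sits inside (… + 3), so sub: ((-((x - 4) + 2)) + 6) - 2 = 5.
Step 2. [((-((x - 4) + 2)) + 6) - 2 = 5] -2 is outermost — add 2 both sides, so sub: (-((x - 4) + 2)) + 6 = 7.
Step 3. [(-((x - 4) + 2)) + 6 = 7] subtract 6: x sits inside (… + 6). So sub: -((x - 4) + 2) = 1.
Step 4. [-((x - 4) + 2) = 1] LHS negated; negate both sides. So neg: (x - 4) + 2 = -1.
Step 5. [(x - 4) + 2 = -1] 2 comes off first (subtract 2), so sub: x - 4 = -3.
Step 6. [x - 4 = -3] add 4: x sits inside (… - 4). So sub: x = 1.

Answer: x ∈ {1}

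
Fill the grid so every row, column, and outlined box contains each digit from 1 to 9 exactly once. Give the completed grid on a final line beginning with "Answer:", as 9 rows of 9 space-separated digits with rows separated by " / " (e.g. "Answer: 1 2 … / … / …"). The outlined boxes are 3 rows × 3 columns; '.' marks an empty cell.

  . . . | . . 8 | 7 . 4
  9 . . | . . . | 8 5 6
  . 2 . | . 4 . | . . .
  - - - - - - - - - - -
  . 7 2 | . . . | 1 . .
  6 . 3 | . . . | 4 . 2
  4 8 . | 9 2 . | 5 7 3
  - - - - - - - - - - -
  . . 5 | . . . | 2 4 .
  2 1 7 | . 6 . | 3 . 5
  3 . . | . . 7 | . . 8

Step 1. [r8c8∈{9}] r8c8's peers cover all but 9. So r8c8=9.
Step 2. [r4c1∈{5}] nothing but 5 survives at r4c1, so r4c1=5.
Step 3. [r1c1∈{1}] only 1 remains possible at r1c1 ⇒ r1c1=1.
Step 4. [r9c3∈{4,6,9}] r9c3 is the only open cell in col 3 admitting 9. So r9c3=9.
Step 5. [r9c4∈{1,2,4,5}] in row 9, 2 fits only at r9c4. So r9c4=2.
Step 6. [r8c4∈{4,8}] row 8 places 8 nowhere but r8c4 ⇒ r8c4=8.
Step 7. [r1c2∈{3,5,6}] across col 2, 5 lands solely at r1c2, so r1c2=5.
Step 8. [r6c6∈{1,6}] row 6 places 6 nowhere but r6c6 ⇒ r6c6=6.
Step 9. [r2c2∈{3,4}] 3 has one home in col 2: r2c2 ⇒ r2c2=3.
Step 10. [r1c5∈{3,9}] across row 1, 9 lands solely at r1c5. So r1c5=9.
Step 11. [r3c1∈{7,8}] across col 1, 7 lands solely at r3c1. So r3c1=7.
Step 12. [r9c5∈{1,5}] 5 has one home in row 9: r9c5, so r9c5=5.
Step 13. [r9c8∈{1,6}] 1 has one home in row 9: r9c8 ⇒ r9c8=1.
Step 14. [r3c9∈{1,9}] across col 9, 1 lands solely at r3c9 ⇒ r3c9=1.
Step 15. [r3c8∈{3}] r3c8 has the single candidate 3. So r3c8=3.
Step 16. [r1c4∈{3,6}] in row 1, 3 fits only at r1c4, so r1c4=3.
Step 17. [r7c4∈{1}] nothing but 1 survives at r7c4 ⇒ r7c4=1.
Step 18. [r2c4∈{7}] r2c4 is down to just 7 ⇒ r2c4=7.
Step 19. [r5c8∈{8}] r5c8 has the single candidate 8 ⇒ r5c8=8.
Step 20. [r5c4∈{5}] r5c4 has the single candidate 5, so r5c4=5.
Step 21. [r7c5∈{3}] only 3 remains possible at r7c5. So r7c5=3.
Step 22. [r5c6∈{1}] r5c6 is down to just 1. So r5c6=1.
Step 23. [r3c4∈{6}] r3c4 is down to just 6. So r3c4=6.
Step 24. [r8c6∈{4}] only 4 remains possible at r8c6, so r8c6=4.
Step 25. [r9c7∈{6}] nothing but 6 survives at r9c7 ⇒ r9c7=6.
Step 26. [r4c6∈{3}] nothing but 3 survives at r4c6, so r4c6=3.
Step 27. [r4c8∈{6}] only 6 remains possible at r4c8 ⇒ r4c8=6.
Step 28. [r7c2∈{6}] r7c2 is down to just 6 ⇒ r7c2=6.
Step 29. [r1c3∈{6}] r1c3 is down to just 6, so r1c3=6.
Step 30. [r9c2∈{4}] only 4 remains possible at r9c2 ⇒ r9c2=4.
Step 31. [r1c8∈{2}] r1c8 is down to just 2 ⇒ r1c8=2.
Step 32. [r5c2∈{9}] r5c2 is down to just 9, so r5c2=9.
Step 33. [r2c5∈{1}] only 1 remains possible at r2c5. So r2c5=1.
Step 34. [r3c3∈{8}] nothing but 8 survives at r3c3. So r3c3=8.
Step 35. [r7c6∈{9}] r7c6's peers cover all but 9, so r7c6=9.
Step 36. [r3c6∈{5}] r3c6 is down to just 5 ⇒ r3c6=5.
Step 37. [r2c3∈{4}] r2c3 has the single candidate 4, so r2c3=4.
Step 38. [r3c7∈{9}] r3c7 is down to just 9, so r3c7=9.
Step 39. [r4c4∈{4}] r4c4 is down to just 4 ⇒ r4c4=4.
Step 40. [r2c6∈{2}] r2c6 is down to just 2. So r2c6=2.
Step 41. [r4c5∈{8}] r4c5's peers cover all but 8 ⇒ r4c5=8.
Step 42. [r4c9∈{9}] only 9 remains possible at r4c9 ⇒ r4c9=9.
Step 43. [r5c5∈{7}] r5c5's peers cover all but 7 ⇒ r5c5=7.
Step 44. [r7c1∈{8}] r7c1 is down to just 8 ⇒ r7c1=8.
Step 45. [r7c9∈{7}] nothing but 7 survives at r7c9 ⇒ r7c9=7.
Step 46. [r6c3∈{1}] nothing but 1 survives at r6c3. So r6c3=1.

Answer: 1 5 6 3 9 8 7 2 4 / 9 3 4 7 1 2 8 5 6 / 7 2 8 6 4 5 9 3 1 / 5 7 2 4 8 3 1 6 9 / 6 9 3 5 7 1 4 8 2 / 4 8 1 9 2 6 5 7 3 / 8 6 5 1 3 9 2 4 7 / 2 1 7 8 6 4 3 9 5 / 3 4 9 2 5 7 6 1 8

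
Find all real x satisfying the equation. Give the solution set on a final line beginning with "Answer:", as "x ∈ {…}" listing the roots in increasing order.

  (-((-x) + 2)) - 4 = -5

Step 1. [(-((-x) + 2)) - 4 = -5] 4 comes off first (add 4). So sub: -((-x) + 2) = -1.
Step 2. [-((-x) + 2) = -1] flip signs both sides ⇒ neg: (-x) + 2 = 1.
Step 3. [(-x) + 2 = 1] the outer +2 inverts by subtracting 2 ⇒ sub: -x = -1.
Step 4. [-x = -1] flip signs both sides. So neg: x = 1.

Answer: x ∈ {1}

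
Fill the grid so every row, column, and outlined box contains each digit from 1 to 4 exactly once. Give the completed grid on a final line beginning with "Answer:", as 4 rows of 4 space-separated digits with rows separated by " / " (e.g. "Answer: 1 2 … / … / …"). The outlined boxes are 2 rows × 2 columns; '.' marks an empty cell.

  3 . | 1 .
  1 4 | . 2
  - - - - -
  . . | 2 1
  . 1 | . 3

Step 1. [r3c1∈{4}] r3c1's peers cover all but 4. So r3c1=4.
Step 2. [r1c2∈{2}] r1c2's peers cover all but 2, so r1c2=2.
Step 3. [r1c4∈{4}] r1c4 is down to just 4. So r1c4=4.
Step 4. [r4c1∈{2}] r4c1 is down to just 2, so r4c1=2.
Step 5. [r2c3∈{3}] only 3 remains possible at r2c3 ⇒ r2c3=3.
Step 6. [r3c2∈{3}] only 3 remains possible at r3c2. So r3c2=3.
Step 7. [r4c3∈{4}] only 4 remains possible at r4c3. So r4c3=4.

Answer: 3 2 1 4 / 1 4 3 2 / 4 3 2 1 / 2 1 4 3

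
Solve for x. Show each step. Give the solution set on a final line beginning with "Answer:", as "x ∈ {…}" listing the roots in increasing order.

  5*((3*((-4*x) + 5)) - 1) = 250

Step 1. [5*((3*((-4*x) + 5)) - 1) = 250] LHS = 5·(…); ÷5 both sides. So div: (3*((-4*x) + 5)) - 1 = 50.
Step 2. [(3*((-4*x) + 5)) - 1 = 50] peel the -1: add 1 from each side ⇒ sub: 3*((-4*x) + 5) = 51.
Step 3. [3*((-4*x) + 5) = 51] divide by the outer 3 ⇒ div: (-4*x) + 5 = 17.
Step 4. [(-4*x) + 5 = 17] subtract 5: x sits inside (… + 5) ⇒ sub: -4*x = 12.
Step 5. [-4*x = 12] -4 out front; divide by -4, so div: x = -3.

Answer: x ∈ {-3}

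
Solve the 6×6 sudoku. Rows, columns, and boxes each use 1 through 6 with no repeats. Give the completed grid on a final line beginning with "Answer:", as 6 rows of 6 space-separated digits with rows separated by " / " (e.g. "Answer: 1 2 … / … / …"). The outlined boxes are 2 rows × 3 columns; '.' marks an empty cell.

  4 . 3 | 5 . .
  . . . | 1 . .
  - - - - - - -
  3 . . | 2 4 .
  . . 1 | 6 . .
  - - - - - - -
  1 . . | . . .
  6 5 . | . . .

Step 1. [r2c6∈{2,3,4,6}] in row 2, 4 fits only at r2c6, so r2c6=4.
Step 2. [r2c5∈{2,3,6}] r2c5 is the only open cell in row 2 admitting 3 ⇒ r2c5=3.
Step 3. [r5c2∈{2,3,4}] 3 has one home in col 2: r5c2 ⇒ r5c2=3.
Step 4. [r4c5∈{5}] r4c5's peers cover all but 5. So r4c5=5.
Step 5. [r3c2∈{6}] r3c2's peers cover all but 6 ⇒ r3c2=6.
Step 6. [r2c2∈{2}] nothing but 2 survives at r2c2 ⇒ r2c2=2.
Step 7. [r5c4∈{4}] r5c4's peers cover all but 4 ⇒ r5c4=4.
Step 8. [r5c3∈{2}] r5c3's peers cover all but 2. So r5c3=2.
Step 9. [r6c5∈{1,2}] r6c5 is the only open cell in col 5 admitting 1. So r6c5=1.
Step 10. [r6c6∈{2,3}] 2 has one home in row 6: r6c6, so r6c6=2.
Step 11. [r5c5∈{6}] only 6 remains possible at r5c5. So r5c5=6.
Step 12. [r2c1∈{5}] only 5 remains possible at r2c1, so r2c1=5.
Step 13. [r3c6∈{1}] r3c6's peers cover all but 1. So r3c6=1.
Step 14. [r3c3∈{5}] r3c3's peers cover all but 5 ⇒ r3c3=5.
Step 15. [r5c6∈{5}] r5c6 is down to just 5, so r5c6=5.
Step 16. [r1c5∈{2}] r1c5 has the single candidate 2. So r1c5=2.
Step 17. [r4c6∈{3}] nothing but 3 survives at r4c6. So r4c6=3.
Step 18. [r1c2∈{1}] only 1 remains possible at r1c2, so r1c2=1.
Step 19. [r1c6∈{6}] r1c6's peers cover all but 6. So r1c6=6.
Step 20. [r6c4∈{3}] r6c4 has the single candidate 3, so r6c4=3.
Step 21. [r2c3∈{6}] nothing but 6 survives at r2c3, so r2c3=6.
Step 22. [r4c2∈{4}] r4c2 is down to just 4. So r4c2=4.
Step 23. [r6c3∈{4}] r6c3 has the single candidate 4, so r6c3=4.
Step 24. [r4c1∈{2}] r4c1 has the single candidate 2, so r4c1=2.

Answer: 4 1 3 5 2 6 / 5 2 6 1 3 4 / 3 6 5 2 4 1 / 2 4 1 6 5 3 / 1 3 2 4 6 5 / 6 5 4 3 1 2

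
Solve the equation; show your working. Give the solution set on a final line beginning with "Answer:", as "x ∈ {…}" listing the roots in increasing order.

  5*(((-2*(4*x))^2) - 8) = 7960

Step 1. [5*(((-2*(4*x))^2) - 8) = 7960] LHS = 5·(…); ÷5 both sides ⇒ div: ((-2*(4*x))^2) - 8 = 1592.
Step 2. [((-2*(4*x))^2) - 8 = 1592] peel the -8: add 8 from each side. So sub: (-2*(4*x))^2 = 1600.
Step 3. [(-2*(4*x))^2 = 1600] 1600 ≥ 0, LHS is (·)² — take ±√ ⇒ sqrt: -2*(4*x) = 40 or -40.
Step 4. [-2*(4*x) = 40 or -40] LHS = -2·(…); ÷-2 both sides ⇒ div: 4*x = -20 or 20.
Step 5. [4*x = -20 or 20] divide by the outer 4 ⇒ div: x = -5 or 5.

Answer: x ∈ {-5, 5}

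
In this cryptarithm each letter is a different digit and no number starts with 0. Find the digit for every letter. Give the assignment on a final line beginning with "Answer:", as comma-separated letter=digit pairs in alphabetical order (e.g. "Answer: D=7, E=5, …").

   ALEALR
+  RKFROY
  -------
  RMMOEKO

Step 1. [col 1: R + Y ≡ O (mod 10)] no forcing yet in column 1 (carry-in 0); R=1 is free and consistent — try it ⇒ R=1.
Step 2. [col 1: R + Y ≡ O (mod 10)] column 1 (R + Y ≡ O (mod 10), carry-in 0) doesn't pin Y yet; pick Y=4 and continue ⇒ Y=4.
Step 3. [col 1: R + Y ≡ O (mod 10)] column 1: given R=1, Y=4, carry-in 0, and digits 1,4 already taken and all letters distinct, R+Y≡O (mod 10) forces O=5, so O=5.
Step 4. [col 2: L + O ≡ K (mod 10)] no forcing yet in column 2 (carry-in 0); L=2 is free and consistent — try it. So L=2.
Step 5. [col 2: L + O ≡ K (mod 10)] column 2: given L=2, O=5, carry-in 0, and digits 1,2,4,5 already taken and all letters distinct, L+O≡K (mod 10) forces K=7, so K=7.
Step 6. [col 3: A + R ≡ E (mod 10)] E=9 is one option consistent with column 3 (A + R ≡ E (mod 10), carry-in 0) — take it, so E=9.
Step 7. [col 3: A + R ≡ E (mod 10)] column 3: given R=1, E=9, carry-in 0, and digits 1,2,4,5,7,9 already taken and all letters distinct, A+R≡E (mod 10) forces A=8, so A=8.
Step 8. [col 4: E + F ≡ O (mod 10)] column 4 reads E+F+carry(0)=O with E=9, O=5; with digits 1,2,4,5,7,8,9 already taken and all letters distinct, the only value for F is 6, so F=6.
Step 9. [col 5: L + K ≡ M (mod 10)] from column 5 (L=2, K=7, carry-in 1, digits 1,2,4,5,6,7,8,9 already taken and all letters distinct): M must equal 0 ⇒ M=0.

Answer: A=8, E=9, F=6, K=7, L=2, M=0, O=5, R=1, Y=4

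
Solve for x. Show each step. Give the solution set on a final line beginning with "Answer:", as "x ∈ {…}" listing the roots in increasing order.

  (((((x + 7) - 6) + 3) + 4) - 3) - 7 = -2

Step 1. [(((((x + 7) - 6) + 3) + 4) - 3) - 7 = -2] -7 is outermost — add 7 both sides, so sub: ((((x + 7) - 6) + 3) + 4) - 3 = 5.
Step 2. [((((x + 7) - 6) + 3) + 4) - 3 = 5] peel the -3: add 3 from each side, so sub: (((x + 7) - 6) + 3) + 4 = 8.
Step 3. [(((x + 7) - 6) + 3) + 4 = 8] subtract 4: x sits inside (… + 4). So sub: ((x + 7) - 6) + 3 = 4.
Step 4. [((x + 7) - 6) + 3 = 4] subtract 3: x sits inside (… + 3), so sub: (x + 7) - 6 = 1.
Step 5. [(x + 7) - 6 = 1] add 6: x sits inside (… - 6) ⇒ sub: x + 7 = 7.
Step 6. [x + 7 = 7] the outer +7 inverts by subtracting 7, so sub: x = 0.

Answer: x ∈ {0}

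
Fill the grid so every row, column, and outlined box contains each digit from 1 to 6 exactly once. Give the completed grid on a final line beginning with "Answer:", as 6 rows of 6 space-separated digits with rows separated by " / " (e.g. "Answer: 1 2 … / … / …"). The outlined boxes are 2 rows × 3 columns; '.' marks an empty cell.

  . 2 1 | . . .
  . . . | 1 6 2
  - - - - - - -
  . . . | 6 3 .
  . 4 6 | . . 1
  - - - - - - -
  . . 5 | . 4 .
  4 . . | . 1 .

Step 1. [r4c1∈{2,3,5}] across row 4, 3 lands solely at r4c1, so r4c1=3.
Step 2. [r1c5∈{5}] nothing but 5 survives at r1c5. So r1c5=5.
Step 3. [r4c4∈{2,5}] in row 4, 5 fits only at r4c4. So r4c4=5.
Step 4. [r2c1∈{5}] nothing but 5 survives at r2c1 ⇒ r2c1=5.
Step 5. [r2c2∈{3}] r2c2 is down to just 3 ⇒ r2c2=3.
Step 6. [r6c3∈{2,3}] col 3 places 3 nowhere but r6c3 ⇒ r6c3=3.
Step 7. [r5c1∈{1,2,6}] box 5 places 2 nowhere but r5c1, so r5c1=2.
Step 8. [r5c4∈{3}] r5c4 has the single candidate 3 ⇒ r5c4=3.
Step 9. [r6c2∈{6}] nothing but 6 survives at r6c2, so r6c2=6.
Step 10. [r3c2∈{1,5}] across row 3, 5 lands solely at r3c2. So r3c2=5.
Step 11. [r1c4∈{4}] nothing but 4 survives at r1c4, so r1c4=4.
Step 12. [r1c6∈{3}] r1c6 has the single candidate 3 ⇒ r1c6=3.
Step 13. [r3c1∈{1}] r3c1 has the single candidate 1. So r3c1=1.
Step 14. [r6c6∈{5}] r6c6 is down to just 5, so r6c6=5.
Step 15. [r3c3∈{2}] only 2 remains possible at r3c3. So r3c3=2.
Step 16. [r5c2∈{1}] r5c2 is down to just 1 ⇒ r5c2=1.
Step 17. [r3c6∈{4}] r3c6 has the single candidate 4 ⇒ r3c6=4.
Step 18. [r5c6∈{6}] r5c6's peers cover all but 6. So r5c6=6.
Step 19. [r4c5∈{2}] r4c5 has the single candidate 2. So r4c5=2.
Step 20. [r2c3∈{4}] r2c3's peers cover all but 4. So r2c3=4.
Step 21. [r1c1∈{6}] nothing but 6 survives at r1c1, so r1c1=6.
Step 22. [r6c4∈{2}] only 2 remains possible at r6c4, so r6c4=2.

Answer: 6 2 1 4 5 3 / 5 3 4 1 6 2 / 1 5 2 6 3 4 / 3 4 6 5 2 1 / 2 1 5 3 4 6 / 4 6 3 2 1 5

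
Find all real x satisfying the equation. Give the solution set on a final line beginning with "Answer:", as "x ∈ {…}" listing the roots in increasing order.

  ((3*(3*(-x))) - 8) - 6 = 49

Step 1. [((3*(3*(-x))) - 8) - 6 = 49] 6 comes off first (add 6). So sub: (3*(3*(-x))) - 8 = 55.
Step 2. [(3*(3*(-x))) - 8 = 55] add 8: x sits inside (… - 8), so sub: 3*(3*(-x)) = 63.
Step 3. [3*(3*(-x)) = 63] 3·(inner) — divide through by 3, so div: 3*(-x) = 21.
Step 4. [3*(-x) = 21] 3·(inner) — divide through by 3. So div: -x = 7.
Step 5. [-x = 7] leading − — multiply by −1 ⇒ neg: x = -7.

Answer: x ∈ {-7}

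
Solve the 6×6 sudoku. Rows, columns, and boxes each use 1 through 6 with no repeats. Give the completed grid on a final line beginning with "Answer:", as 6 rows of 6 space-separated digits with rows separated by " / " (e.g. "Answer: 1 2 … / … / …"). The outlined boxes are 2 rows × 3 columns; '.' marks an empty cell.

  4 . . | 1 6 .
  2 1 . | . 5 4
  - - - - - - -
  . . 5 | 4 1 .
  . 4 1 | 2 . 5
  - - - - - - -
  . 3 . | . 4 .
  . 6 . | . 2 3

Step 1. [r5c4∈{5,6}] 6 has one home in col 4: r5c4 ⇒ r5c4=6.
Step 2. [r6c1∈{1,5}] row 6 places 1 nowhere but r6c1. So r6c1=1.
Step 3. [r4c1∈{3,6}] row 4 places 6 nowhere but r4c1, so r4c1=6.
Step 4. [r1c3∈{3}] r1c3 is down to just 3. So r1c3=3.
Step 5. [r2c4∈{3}] r2c4 is down to just 3 ⇒ r2c4=3.
Step 6. [r6c4∈{5}] r6c4 is down to just 5 ⇒ r6c4=5.
Step 7. [r1c6∈{2}] only 2 remains possible at r1c6, so r1c6=2.
Step 8. [r3c6∈{6}] r3c6 has the single candidate 6. So r3c6=6.
Step 9. [r2c3∈{6}] nothing but 6 survives at r2c3, so r2c3=6.
Step 10. [r1c2∈{5}] only 5 remains possible at r1c2 ⇒ r1c2=5.
Step 11. [r5c6∈{1}] r5c6's peers cover all but 1. So r5c6=1.
Step 12. [r3c1∈{3}] r3c1 has the single candidate 3, so r3c1=3.
Step 13. [r5c3∈{2}] only 2 remains possible at r5c3. So r5c3=2.
Step 14. [r5c1∈{5}] nothing but 5 survives at r5c1. So r5c1=5.
Step 15. [r4c5∈{3}] r4c5's peers cover all but 3. So r4c5=3.
Step 16. [r6c3∈{4}] r6c3 has the single candidate 4 ⇒ r6c3=4.
Step 17. [r3c2∈{2}] r3c2 is down to just 2. So r3c2=2.

Answer: 4 5 3 1 6 2 / 2 1 6 3 5 4 / 3 2 5 4 1 6 / 6 4 1 2 3 5 / 5 3 2 6 4 1 / 1 6 4 5 2 3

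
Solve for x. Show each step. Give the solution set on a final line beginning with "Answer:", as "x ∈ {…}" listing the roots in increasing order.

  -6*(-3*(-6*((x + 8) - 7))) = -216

Step 1. [-6*(-3*(-6*((x + 8) - 7))) = -216] LHS = -6·(…); ÷-6 both sides, so div: -3*(-6*((x + 8) - 7)) = 36.
Step 2. [-3*(-6*((x + 8) - 7)) = 36] leading coefficient -3: divide by -3. So div: -6*((x + 8) - 7) = -12.
Step 3. [-6*((x + 8) - 7) = -12] -6 out front; divide by -6 ⇒ div: (x + 8) - 7 = 2.
Step 4. [(x + 8) - 7 = 2] the outer -7 inverts by adding 7 ⇒ sub: x + 8 = 9.
Step 5. [x + 8 = 9] peel the +8: subtract 8 from each side, so sub: x = 1.

Answer: x ∈ {1}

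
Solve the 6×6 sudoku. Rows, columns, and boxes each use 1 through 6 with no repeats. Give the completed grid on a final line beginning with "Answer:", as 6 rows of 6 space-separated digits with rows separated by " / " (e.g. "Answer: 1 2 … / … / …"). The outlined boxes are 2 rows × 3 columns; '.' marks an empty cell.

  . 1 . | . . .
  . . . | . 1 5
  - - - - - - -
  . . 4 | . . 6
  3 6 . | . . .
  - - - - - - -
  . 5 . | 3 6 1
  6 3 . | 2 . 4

Step 1. [r4c6∈{2}] r4c6's peers cover all but 2, so r4c6=2.
Step 2. [r3c1∈{1,2,5}] 1 has one home in col 1: r3c1. So r3c1=1.
Step 3. [r2c2∈{2,4}] in col 2, 4 fits only at r2c2, so r2c2=4.
Step 4. [r2c1∈{2}] r2c1's peers cover all but 2. So r2c1=2.
Step 5. [r3c4∈{5}] r3c4's peers cover all but 5. So r3c4=5.
Step 6. [r2c3∈{3,6}] r2c3 is the only open cell in row 2 admitting 3. So r2c3=3.
Step 7. [r4c5∈{4}] nothing but 4 survives at r4c5. So r4c5=4.
Step 8. [r1c3∈{5,6}] col 3 places 6 nowhere but r1c3 ⇒ r1c3=6.
Step 9. [r3c5∈{3}] r3c5's peers cover all but 3, so r3c5=3.
Step 10. [r6c3∈{1}] r6c3's peers cover all but 1. So r6c3=1.
Step 11. [r4c4∈{1}] only 1 remains possible at r4c4, so r4c4=1.
Step 12. [r1c4∈{4}] only 4 remains possible at r1c4. So r1c4=4.
Step 13. [r3c2∈{2}] nothing but 2 survives at r3c2 ⇒ r3c2=2.
Step 14. [r1c6∈{3}] r1c6 has the single candidate 3 ⇒ r1c6=3.
Step 15. [r2c4∈{6}] only 6 remains possible at r2c4. So r2c4=6.
Step 16. [r4c3∈{5}] r4c3 is down to just 5, so r4c3=5.
Step 17. [r1c1∈{5}] nothing but 5 survives at r1c1, so r1c1=5.
Step 18. [r6c5∈{5}] only 5 remains possible at r6c5. So r6c5=5.
Step 19. [r1c5∈{2}] r1c5's peers cover all but 2 ⇒ r1c5=2.
Step 20. [r5c3∈{2}] r5c3's peers cover all but 2 ⇒ r5c3=2.
Step 21. [r5c1∈{4}] only 4 remains possible at r5c1. So r5c1=4.

Answer: 5 1 6 4 2 3 / 2 4 3 6 1 5 / 1 2 4 5 3 6 / 3 6 5 1 4 2 / 4 5 2 3 6 1 / 6 3 1 2 5 4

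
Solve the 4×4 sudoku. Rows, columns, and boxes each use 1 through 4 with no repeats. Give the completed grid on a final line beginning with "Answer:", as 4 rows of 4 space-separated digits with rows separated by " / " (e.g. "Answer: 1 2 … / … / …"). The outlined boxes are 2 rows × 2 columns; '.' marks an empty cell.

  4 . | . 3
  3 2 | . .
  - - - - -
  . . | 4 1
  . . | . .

Step 1. [r4c4∈{2}] r4c4's peers cover all but 2. So r4c4=2.
Step 2. [r1c2∈{1}] nothing but 1 survives at r1c2. So r1c2=1.
Step 3. [r4c3∈{3}] nothing but 3 survives at r4c3 ⇒ r4c3=3.
Step 4. [r2c4∈{4}] r2c4 has the single candidate 4 ⇒ r2c4=4.
Step 5. [r4c2∈{4}] r4c2 is down to just 4 ⇒ r4c2=4.
Step 6. [r2c3∈{1}] r2c3 has the single candidate 1 ⇒ r2c3=1.
Step 7. [r3c1∈{2}] r3c1 is down to just 2, so r3c1=2.
Step 8. [r1c3∈{2}] r1c3 is down to just 2, so r1c3=2.
Step 9. [r4c1∈{1}] nothing but 1 survives at r4c1. So r4c1=1.
Step 10. [r3c2∈{3}] r3c2 is down to just 3 ⇒ r3c2=3.

Answer: 4 1 2 3 / 3 2 1 4 / 2 3 4 1 / 1 4 3 2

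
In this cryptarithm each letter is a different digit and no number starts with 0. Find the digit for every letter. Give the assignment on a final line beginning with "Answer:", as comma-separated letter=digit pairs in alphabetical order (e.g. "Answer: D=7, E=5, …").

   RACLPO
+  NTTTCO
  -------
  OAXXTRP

Step 1. [col 1: O + O ≡ P (mod 10)] no forcing yet in column 1 (carry-in 0); P=2 is free and consistent — try it ⇒ P=2.
Step 2. [col 1: O + O ≡ P (mod 10)] O=1 is one option consistent with column 1 (O + O ≡ P (mod 10), carry-in 0) — take it ⇒ O=1.
Step 3. [col 2: P + C ≡ R (mod 10)] several values work for C in column 2 (P + C ≡ R (mod 10), carry-in 0); try C=5 ⇒ C=5.
Step 4. [col 2: P + C ≡ R (mod 10)] column 2 reads P+C+carry(0)=R with P=2, C=5; with digits 1,2,5 already taken and all letters distinct, the only value for R is 7, so R=7.
Step 5. [col 3: L + T ≡ T (mod 10)] in column 3 we have L+T≡T with carry-in 0; given nothing yet and digits 1,2,5,7 already taken and all letters distinct, that pins L to 0, so L=0.
Step 6. [col 3: L + T ≡ T (mod 10)] several values work for T in column 3 (L + T ≡ T (mod 10), carry-in 0); try T=8 ⇒ T=8.
Step 7. [col 4: C + T ≡ X (mod 10)] in column 4 we have C+T≡X with carry-in 0; given C=5, T=8 and digits 0,1,2,5,7,8 already taken and all letters distinct, that pins X to 3. So X=3.
Step 8. [col 5: A + T ≡ X (mod 10)] from column 5 (T=8, X=3, carry-in 1, digits 0,1,2,3,5,7,8 already taken and all letters distinct): A must equal 4. So A=4.
Step 9. [col 6: R + N ≡ A (mod 10)] in column 6 we have R+N≡A with carry-in 1; given R=7, A=4 and digits 0,1,2,3,4,5,7,8 already taken and all letters distinct, that pins N to 6 ⇒ N=6.

Answer: A=4, C=5, L=0, N=6, O=1, P=2, R=7, T=8, X=3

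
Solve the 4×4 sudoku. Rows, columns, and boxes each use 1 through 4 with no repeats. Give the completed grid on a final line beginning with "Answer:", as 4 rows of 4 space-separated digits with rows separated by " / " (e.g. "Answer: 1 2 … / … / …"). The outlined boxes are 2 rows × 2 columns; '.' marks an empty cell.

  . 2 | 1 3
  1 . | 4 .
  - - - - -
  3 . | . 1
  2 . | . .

Step 1. [r4c4∈{4}] r4c4's peers cover all but 4. So r4c4=4.
Step 2. [r3c2∈{4}] r3c2's peers cover all but 4, so r3c2=4.
Step 3. [r4c2∈{1}] r4c2's peers cover all but 1. So r4c2=1.
Step 4. [r1c1∈{4}] r1c1 has the single candidate 4, so r1c1=4.
Step 5. [r4c3∈{3}] r4c3 has the single candidate 3. So r4c3=3.
Step 6. [r2c4∈{2}] r2c4 has the single candidate 2 ⇒ r2c4=2.
Step 7. [r2c2∈{3}] nothing but 3 survives at r2c2. So r2c2=3.
Step 8. [r3c3∈{2}] r3c3 has the single candidate 2. So r3c3=2.

Answer: 4 2 1 3 / 1 3 4 2 / 3 4 2 1 / 2 1 3 4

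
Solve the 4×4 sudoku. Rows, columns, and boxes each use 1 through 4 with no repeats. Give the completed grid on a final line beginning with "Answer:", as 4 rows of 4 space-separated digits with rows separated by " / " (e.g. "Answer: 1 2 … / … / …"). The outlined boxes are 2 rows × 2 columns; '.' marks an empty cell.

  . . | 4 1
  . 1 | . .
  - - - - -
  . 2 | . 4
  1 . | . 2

Step 1. [r3c1∈{3}] r3c1's peers cover all but 3 ⇒ r3c1=3.
Step 2. [r2c3∈{2,3}] across col 3, 2 lands solely at r2c3. So r2c3=2.
Step 3. [r2c1∈{4}] r2c1's peers cover all but 4. So r2c1=4.
Step 4. [r3c3∈{1}] only 1 remains possible at r3c3, so r3c3=1.
Step 5. [r2c4∈{3}] r2c4 is down to just 3. So r2c4=3.
Step 6. [r4c3∈{3}] r4c3 is down to just 3. So r4c3=3.
Step 7. [r4c2∈{4}] only 4 remains possible at r4c2 ⇒ r4c2=4.
Step 8. [r1c2∈{3}] nothing but 3 survives at r1c2. So r1c2=3.
Step 9. [r1c1∈{2}] only 2 remains possible at r1c1. So r1c1=2.

Answer: 2 3 4 1 / 4 1 2 3 / 3 2 1 4 / 1 4 3 2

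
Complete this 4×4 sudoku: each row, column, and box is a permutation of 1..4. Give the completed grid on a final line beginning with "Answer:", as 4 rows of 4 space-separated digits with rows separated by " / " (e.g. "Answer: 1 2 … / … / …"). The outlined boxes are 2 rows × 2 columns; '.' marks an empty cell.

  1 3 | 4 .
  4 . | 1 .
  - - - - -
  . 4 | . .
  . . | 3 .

Step 1. [r4c1∈{2}] r4c1 is down to just 2 ⇒ r4c1=2.
Step 2. [r3c4∈{1,2}] in row 3, 1 fits only at r3c4 ⇒ r3c4=1.
Step 3. [r2c2∈{2}] only 2 remains possible at r2c2. So r2c2=2.
Step 4. [r4c2∈{1}] r4c2's peers cover all but 1 ⇒ r4c2=1.
Step 5. [r2c4∈{3}] r2c4 has the single candidate 3. So r2c4=3.
Step 6. [r1c4∈{2}] r1c4 has the single candidate 2 ⇒ r1c4=2.
Step 7. [r4c4∈{4}] nothing but 4 survives at r4c4. So r4c4=4.
Step 8. [r3c3∈{2}] r3c3 is down to just 2. So r3c3=2.
Step 9. [r3c1∈{3}] nothing but 3 survives at r3c1. So r3c1=3.

Answer: 1 3 4 2 / 4 2 1 3 / 3 4 2 1 / 2 1 3 4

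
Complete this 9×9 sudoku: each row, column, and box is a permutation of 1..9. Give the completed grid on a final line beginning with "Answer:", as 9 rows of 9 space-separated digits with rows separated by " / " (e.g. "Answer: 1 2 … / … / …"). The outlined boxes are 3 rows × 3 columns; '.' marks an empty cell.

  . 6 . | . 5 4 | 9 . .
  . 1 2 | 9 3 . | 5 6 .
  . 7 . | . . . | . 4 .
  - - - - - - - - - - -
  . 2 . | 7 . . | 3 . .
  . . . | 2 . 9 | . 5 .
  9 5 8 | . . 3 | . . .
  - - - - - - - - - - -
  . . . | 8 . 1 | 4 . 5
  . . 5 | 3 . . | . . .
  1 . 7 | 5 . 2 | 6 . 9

Step 1. [r1c3∈{3}] r1c3's peers cover all but 3, so r1c3=3.
Step 2. [r6c4∈{1,4,6}] col 4 places 4 nowhere but r6c4, so r6c4=4.
Step 3. [r3c5∈{1,2,6,8}] in col 5, 2 fits only at r3c5. So r3c5=2.
Step 4. [r5c1∈{3,4,6,7}] r5c1 is the only open cell in col 1 admitting 7, so r5c1=7.
Step 5. [r7c1∈{2,3,6}] r7c1 is the only open cell in col 1 admitting 3. So r7c1=3.
Step 6. [r8c1∈{2,4,6,8}] 2 has one home in col 1: r8c1, so r8c1=2.
Step 7. [r4c1∈{4,6}] col 1 places 6 nowhere but r4c1, so r4c1=6.
Step 8. [r6c7∈{1,2,7}] across col 7, 2 lands solely at r6c7. So r6c7=2.
Step 9. [r8c7∈{1,7,8}] r8c7 is the only open cell in col 7 admitting 7, so r8c7=7.
Step 10. [r1c1∈{8}] r1c1's peers cover all but 8 ⇒ r1c1=8.
Step 11. [r7c2∈{9}] nothing but 9 survives at r7c2 ⇒ r7c2=9.
Step 12. [r1c4∈{1}] r1c4 has the single candidate 1 ⇒ r1c4=1.
Step 13. [r8c6∈{6}] nothing but 6 survives at r8c6. So r8c6=6.
Step 14. [r3c6∈{8}] r3c6 is down to just 8 ⇒ r3c6=8.
Step 15. [r5c7∈{1,8}] across col 7, 8 lands solely at r5c7 ⇒ r5c7=8.
Step 16. [r2c9∈{7,8}] row 2 places 8 nowhere but r2c9 ⇒ r2c9=8.
Step 17. [r8c9∈{1}] nothing but 1 survives at r8c9 ⇒ r8c9=1.
Step 18. [r9c5∈{4}] r9c5 has the single candidate 4, so r9c5=4.
Step 19. [r8c8∈{8}] r8c8's peers cover all but 8. So r8c8=8.
Step 20. [r1c9∈{2,7}] col 9 places 2 nowhere but r1c9. So r1c9=2.
Step 21. [r6c9∈{6,7}] r6c9 is the only open cell in col 9 admitting 7, so r6c9=7.
Step 22. [r6c8∈{1}] r6c8 is down to just 1, so r6c8=1.
Step 23. [r4c9∈{4}] r4c9 has the single candidate 4 ⇒ r4c9=4.
Step 24. [r4c3∈{1}] r4c3's peers cover all but 1. So r4c3=1.
Step 25. [r8c2∈{4}] r8c2 has the single candidate 4. So r8c2=4.
Step 26. [r5c9∈{6}] only 6 remains possible at r5c9. So r5c9=6.
Step 27. [r5c3∈{4}] nothing but 4 survives at r5c3 ⇒ r5c3=4.
Step 28. [r3c1∈{5}] r3c1 has the single candidate 5 ⇒ r3c1=5.
Step 29. [r7c3∈{6}] r7c3's peers cover all but 6, so r7c3=6.
Step 30. [r7c5∈{7}] r7c5 has the single candidate 7 ⇒ r7c5=7.
Step 31. [r3c4∈{6}] r3c4 has the single candidate 6, so r3c4=6.
Step 32. [r6c5∈{6}] only 6 remains possible at r6c5. So r6c5=6.
Step 33. [r9c8∈{3}] nothing but 3 survives at r9c8, so r9c8=3.
Step 34. [r4c5∈{8}] nothing but 8 survives at r4c5, so r4c5=8.
Step 35. [r7c8∈{2}] r7c8 is down to just 2. So r7c8=2.
Step 36. [r5c2∈{3}] r5c2 is down to just 3, so r5c2=3.
Step 37. [r9c2∈{8}] nothing but 8 survives at r9c2, so r9c2=8.
Step 38. [r3c9∈{3}] nothing but 3 survives at r3c9. So r3c9=3.
Step 39. [r2c6∈{7}] nothing but 7 survives at r2c6, so r2c6=7.
Step 40. [r3c3∈{9}] r3c3's peers cover all but 9. So r3c3=9.
Step 41. [r2c1∈{4}] only 4 remains possible at r2c1. So r2c1=4.
Step 42. [r4c6∈{5}] only 5 remains possible at r4c6. So r4c6=5.
Step 43. [r4c8∈{9}] r4c8 has the single candidate 9, so r4c8=9.
Step 44. [r8c5∈{9}] only 9 remains possible at r8c5. So r8c5=9.
Step 45. [r1c8∈{7}] r1c8 is down to just 7. So r1c8=7.
Step 46. [r5c5∈{1}] r5c5 has the single candidate 1. So r5c5=1.
Step 47. [r3c7∈{1}] nothing but 1 survives at r3c7, so r3c7=1.

Answer: 8 6 3 1 5 4 9 7 2 / 4 1 2 9 3 7 5 6 8 / 5 7 9 6 2 8 1 4 3 / 6 2 1 7 8 5 3 9 4 / 7 3 4 2 1 9 8 5 6 / 9 5 8 4 6 3 2 1 7 / 3 9 6 8 7 1 4 2 5 / 2 4 5 3 9 6 7 8 1 / 1 8 7 5 4 2 6 3 9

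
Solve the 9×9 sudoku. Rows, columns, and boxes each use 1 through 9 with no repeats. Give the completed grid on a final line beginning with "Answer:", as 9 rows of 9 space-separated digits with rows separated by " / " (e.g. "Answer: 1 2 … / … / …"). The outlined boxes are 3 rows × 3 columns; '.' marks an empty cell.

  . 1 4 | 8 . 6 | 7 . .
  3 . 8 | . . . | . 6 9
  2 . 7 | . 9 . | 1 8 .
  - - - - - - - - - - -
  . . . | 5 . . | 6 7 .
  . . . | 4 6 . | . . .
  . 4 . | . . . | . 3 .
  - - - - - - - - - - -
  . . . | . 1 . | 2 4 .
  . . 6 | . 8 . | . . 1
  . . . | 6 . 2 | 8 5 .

Step 1. [r2c2∈{5}] r2c2 is down to just 5 ⇒ r2c2=5.
Step 2. [r1c1∈{9}] nothing but 9 survives at r1c1. So r1c1=9.
Step 3. [r8c7∈{3,9}] r8c7 is the only open cell in col 7 admitting 3 ⇒ r8c7=3.
Step 4. [r5c8∈{1,2,9}] r5c8 is the only open cell in col 8 admitting 1 ⇒ r5c8=1.
Step 5. [r3c4∈{3}] r3c4's peers cover all but 3. So r3c4=3.
Step 6. [r6c1∈{1,5,6,7,8}] across row 6, 6 lands solely at r6c1. So r6c1=6.
Step 7. [r8c2∈{2,7,9}] 2 has one home in row 8: r8c2. So r8c2=2.
Step 8. [r9c9∈{7}] r9c9's peers cover all but 7. So r9c9=7.
Step 9. [r1c5∈{2,5}] r1c5 is the only open cell in col 5 admitting 5, so r1c5=5.
Step 10. [r3c6∈{4}] r3c6 is down to just 4. So r3c6=4.
Step 11. [r8c1∈{4,5,7}] 4 has one home in row 8: r8c1 ⇒ r8c1=4.
Step 12. [r8c6∈{5,7,9}] across row 8, 5 lands solely at r8c6. So r8c6=5.
Step 13. [r8c4∈{7,9}] in row 8, 7 fits only at r8c4, so r8c4=7.
Step 14. [r7c4∈{9}] r7c4 has the single candidate 9 ⇒ r7c4=9.
Step 15. [r7c6∈{3}] only 3 remains possible at r7c6. So r7c6=3.
Step 16. [r7c3∈{5}] only 5 remains possible at r7c3 ⇒ r7c3=5.
Step 17. [r5c1∈{5,7,8}] col 1 places 5 nowhere but r5c1 ⇒ r5c1=5.
Step 18. [r5c2∈{3,7,8,9}] in box 4, 7 fits only at r5c2, so r5c2=7.
Step 19. [r5c3∈{2,3,9}] r5c3 is the only open cell in row 5 admitting 3 ⇒ r5c3=3.
Step 20. [r5c9∈{2,8}] r5c9 is the only open cell in row 5 admitting 2, so r5c9=2.
Step 21. [r5c6∈{8,9}] in row 5, 8 fits only at r5c6. So r5c6=8.
Step 22. [r6c7∈{5,9}] r6c7 is the only open cell in col 7 admitting 5, so r6c7=5.
Step 23. [r7c2∈{8}] r7c2 has the single candidate 8 ⇒ r7c2=8.
Step 24. [r4c2∈{9}] r4c2's peers cover all but 9. So r4c2=9.
Step 25. [r4c6∈{1}] r4c6 is down to just 1. So r4c6=1.
Step 26. [r6c4∈{2}] only 2 remains possible at r6c4. So r6c4=2.
Step 27. [r6c5∈{7}] r6c5 has the single candidate 7 ⇒ r6c5=7.
Step 28. [r6c3∈{1}] only 1 remains possible at r6c3 ⇒ r6c3=1.
Step 29. [r4c1∈{8}] r4c1 has the single candidate 8. So r4c1=8.
Step 30. [r4c3∈{2}] nothing but 2 survives at r4c3. So r4c3=2.
Step 31. [r5c7∈{9}] nothing but 9 survives at r5c7. So r5c7=9.
Step 32. [r9c2∈{3}] nothing but 3 survives at r9c2, so r9c2=3.
Step 33. [r6c6∈{9}] only 9 remains possible at r6c6, so r6c6=9.
Step 34. [r1c9∈{3}] nothing but 3 survives at r1c9 ⇒ r1c9=3.
Step 35. [r9c3∈{9}] only 9 remains possible at r9c3. So r9c3=9.
Step 36. [r2c5∈{2}] nothing but 2 survives at r2c5, so r2c5=2.
Step 37. [r2c7∈{4}] r2c7 has the single candidate 4 ⇒ r2c7=4.
Step 38. [r7c1∈{7}] only 7 remains possible at r7c1 ⇒ r7c1=7.
Step 39. [r3c2∈{6}] only 6 remains possible at r3c2, so r3c2=6.
Step 40. [r9c1∈{1}] r9c1 is down to just 1. So r9c1=1.
Step 41. [r4c9∈{4}] r4c9 has the single candidate 4, so r4c9=4.
Step 42. [r9c5∈{4}] nothing but 4 survives at r9c5 ⇒ r9c5=4.
Step 43. [r2c4∈{1}] nothing but 1 survives at r2c4, so r2c4=1.
Step 44. [r4c5∈{3}] only 3 remains possible at r4c5. So r4c5=3.
Step 45. [r3c9∈{5}] r3c9's peers cover all but 5 ⇒ r3c9=5.
Step 46. [r2c6∈{7}] r2c6's peers cover all but 7, so r2c6=7.
Step 47. [r6c9∈{8}] r6c9 is down to just 8 ⇒ r6c9=8.
Step 48. [r8c8∈{9}] r8c8 has the single candidate 9, so r8c8=9.
Step 49. [r1c8∈{2}] only 2 remains possible at r1c8. So r1c8=2.
Step 50. [r7c9∈{6}] nothing but 6 survives at r7c9, so r7c9=6.

Answer: 9 1 4 8 5 6 7 2 3 / 3 5 8 1 2 7 4 6 9 / 2 6 7 3 9 4 1 8 5 / 8 9 2 5 3 1 6 7 4 / 5 7 3 4 6 8 9 1 2 / 6 4 1 2 7 9 5 3 8 / 7 8 5 9 1 3 2 4 6 / 4 2 6 7 8 5 3 9 1 / 1 3 9 6 4 2 8 5 7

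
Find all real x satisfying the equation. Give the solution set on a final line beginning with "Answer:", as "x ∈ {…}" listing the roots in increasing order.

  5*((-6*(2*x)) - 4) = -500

Step 1. [5*((-6*(2*x)) - 4) = -500] 5·(inner) — divide through by 5. So div: (-6*(2*x)) - 4 = -100.
Step 2. [(-6*(2*x)) - 4 = -100] 4 comes off first (add 4), so sub: -6*(2*x) = -96.
Step 3. [-6*(2*x) = -96] LHS = -6·(…); ÷-6 both sides ⇒ div: 2*x = 16.
Step 4. [2*x = 16] divide by the outer 2 ⇒ div: x = 8.

Answer: x ∈ {8}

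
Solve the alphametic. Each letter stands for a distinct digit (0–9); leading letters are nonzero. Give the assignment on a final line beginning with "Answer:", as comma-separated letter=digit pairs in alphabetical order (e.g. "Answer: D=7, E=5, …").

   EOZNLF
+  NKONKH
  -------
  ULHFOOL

Step 1. [col 1: F + H ≡ L (mod 10)] no forcing yet in column 1 (carry-in 0); H=9 is free and consistent — try it ⇒ H=9.
Step 2. [col 1: F + H ≡ L (mod 10)] several values work for F in column 1 (F + H ≡ L (mod 10), carry-in 0); try F=4. So F=4.
Step 3. [col 1: F + H ≡ L (mod 10)] from column 1 (F=4, H=9, carry-in 0, digits 4,9 already taken and all letters distinct): L must equal 3. So L=3.
Step 4. [U] U is the leading digit of a 7-digit sum of two 6-digit numbers; the final carry is exactly 1, so U=1.
Step 5. [col 2: L + K ≡ O (mod 10)] no forcing yet in column 2 (carry-in 1); K=2 is free and consistent — try it. So K=2.
Step 6. [col 2: L + K ≡ O (mod 10)] in column 2 we have L+K≡O with carry-in 1; given L=3, K=2 and digits 1,2,3,4,9 already taken and all letters distinct, that pins O to 6, so O=6.
Step 7. [col 3: N + N ≡ O (mod 10)] column 3: given O=6, carry-in 0, and digits 1,2,3,4,6,9 already taken and all letters distinct, N+N≡O (mod 10) forces N=8 ⇒ N=8.
Step 8. [col 4: Z + O ≡ F (mod 10)] column 4: given O=6, F=4, carry-in 1, and digits 1,2,3,4,6,8,9 already taken and all letters distinct, Z+O≡F (mod 10) forces Z=7 ⇒ Z=7.
Step 9. [col 6: E + N ≡ L (mod 10)] from column 6 (N=8, L=3, carry-in 0, digits 1,2,3,4,6,7,8,9 already taken and all letters distinct): E must equal 5, so E=5.

Answer: E=5, F=4, H=9, K=2, L=3, N=8, O=6, U=1, Z=7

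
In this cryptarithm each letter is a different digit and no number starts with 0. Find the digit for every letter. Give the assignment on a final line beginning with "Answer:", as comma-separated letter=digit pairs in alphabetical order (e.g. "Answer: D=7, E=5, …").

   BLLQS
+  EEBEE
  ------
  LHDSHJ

Step 1. [col 1: S + E ≡ J (mod 10)] no forcing yet in column 1 (carry-in 0); S=9 is free and consistent — try it ⇒ S=9.
Step 2. [col 1: S + E ≡ J (mod 10)] column 1 (S + E ≡ J (mod 10), carry-in 0) doesn't pin E yet; pick E=3 and continue ⇒ E=3.
Step 3. [L] L is the leading digit of a 6-digit sum of two 5-digit numbers; the final carry is exactly 1, so L=1.
Step 4. [col 1: S + E ≡ J (mod 10)] column 1 reads S+E+carry(0)=J with S=9, E=3; with digits 1,3,9 already taken and all letters distinct, the only value for J is 2 ⇒ J=2.
Step 5. [col 2: Q + E ≡ H (mod 10)] no forcing yet in column 2 (carry-in 1); Q=6 is free and consistent — try it, so Q=6.
Step 6. [col 2: Q + E ≡ H (mod 10)] in column 2 we have Q+E≡H with carry-in 1; given Q=6, E=3 and digits 1,2,3,6,9 already taken and all letters distinct, that pins H to 0 ⇒ H=0.
Step 7. [col 3: L + B ≡ S (mod 10)] from column 3 (L=1, S=9, carry-in 1, digits 0,1,2,3,6,9 already taken and all letters distinct): B must equal 7 ⇒ B=7.
Step 8. [col 4: L + E ≡ D (mod 10)] column 4: given L=1, E=3, carry-in 0, and digits 0,1,2,3,6,7,9 already taken and all letters distinct, L+E≡D (mod 10) forces D=4. So D=4.

Answer: B=7, D=4, E=3, H=0, J=2, L=1, Q=6, S=9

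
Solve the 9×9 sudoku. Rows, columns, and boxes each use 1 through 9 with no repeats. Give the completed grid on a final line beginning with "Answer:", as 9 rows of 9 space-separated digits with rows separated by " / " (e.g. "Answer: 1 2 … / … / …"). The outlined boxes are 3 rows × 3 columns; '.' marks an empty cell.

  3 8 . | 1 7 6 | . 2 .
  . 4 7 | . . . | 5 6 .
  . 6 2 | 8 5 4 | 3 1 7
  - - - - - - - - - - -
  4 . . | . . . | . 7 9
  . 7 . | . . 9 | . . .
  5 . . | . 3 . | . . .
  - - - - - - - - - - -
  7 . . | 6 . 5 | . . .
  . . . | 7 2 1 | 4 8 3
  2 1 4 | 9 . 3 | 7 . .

Step 1. [r5c1∈{1,6,8}] across col 1, 8 lands solely at r5c1 ⇒ r5c1=8.
Step 2. [r6c8∈{4}] r6c8's peers cover all but 4, so r6c8=4.
Step 3. [r6c4∈{2}] r6c4 has the single candidate 2, so r6c4=2.
Step 4. [r6c2∈{9}] r6c2 is down to just 9, so r6c2=9.
Step 5. [r7c3∈{3,8,9}] r7c3 is the only open cell in col 3 admitting 8 ⇒ r7c3=8.
Step 6. [r3c1∈{9}] r3c1's peers cover all but 9. So r3c1=9.
Step 7. [r4c6∈{8}] r4c6 is down to just 8 ⇒ r4c6=8.
Step 8. [r6c7∈{1,6,8}] col 7 places 8 nowhere but r6c7, so r6c7=8.
Step 9. [r9c9∈{5,6}] in row 9, 6 fits only at r9c9, so r9c9=6.
Step 10. [r6c9∈{1}] r6c9 has the single candidate 1, so r6c9=1.
Step 11. [r6c3∈{6}] r6c3 has the single candidate 6. So r6c3=6.
Step 12. [r5c9∈{2,5}] across col 9, 5 lands solely at r5c9. So r5c9=5.
Step 13. [r5c7∈{2,6}] row 5 places 2 nowhere but r5c7 ⇒ r5c7=2.
Step 14. [r5c5∈{1,4,6}] in row 5, 6 fits only at r5c5. So r5c5=6.
Step 15. [r5c3∈{1,3}] r5c3 is the only open cell in row 5 admitting 1. So r5c3=1.
Step 16. [r8c3∈{5,9}] r8c3 is the only open cell in row 8 admitting 9 ⇒ r8c3=9.
Step 17. [r4c3∈{3}] r4c3 is down to just 3 ⇒ r4c3=3.
Step 18. [r1c7∈{9}] r1c7 has the single candidate 9, so r1c7=9.
Step 19. [r1c3∈{5}] r1c3's peers cover all but 5 ⇒ r1c3=5.
Step 20. [r2c9∈{8}] nothing but 8 survives at r2c9. So r2c9=8.
Step 21. [r5c8∈{3}] r5c8 has the single candidate 3. So r5c8=3.
Step 22. [r2c5∈{9}] r2c5's peers cover all but 9. So r2c5=9.
Step 23. [r4c4∈{5}] r4c4's peers cover all but 5. So r4c4=5.
Step 24. [r2c4∈{3}] nothing but 3 survives at r2c4. So r2c4=3.
Step 25. [r7c5∈{4}] r7c5 has the single candidate 4, so r7c5=4.
Step 26. [r4c2∈{2}] nothing but 2 survives at r4c2, so r4c2=2.
Step 27. [r7c8∈{9}] r7c8 is down to just 9 ⇒ r7c8=9.
Step 28. [r9c5∈{8}] r9c5 is down to just 8. So r9c5=8.
Step 29. [r7c2∈{3}] r7c2 has the single candidate 3, so r7c2=3.
Step 30. [r9c8∈{5}] r9c8's peers cover all but 5 ⇒ r9c8=5.
Step 31. [r7c7∈{1}] r7c7's peers cover all but 1, so r7c7=1.
Step 32. [r4c5∈{1}] only 1 remains possible at r4c5, so r4c5=1.
Step 33. [r5c4∈{4}] r5c4 has the single candidate 4. So r5c4=4.
Step 34. [r6c6∈{7}] r6c6's peers cover all but 7 ⇒ r6c6=7.
Step 35. [r2c1∈{1}] r2c1 is down to just 1 ⇒ r2c1=1.
Step 36. [r1c9∈{4}] r1c9's peers cover all but 4, so r1c9=4.
Step 37. [r7c9∈{2}] only 2 remains possible at r7c9, so r7c9=2.
Step 38. [r8c1∈{6}] r8c1's peers cover all but 6 ⇒ r8c1=6.
Step 39. [r8c2∈{5}] nothing but 5 survives at r8c2, so r8c2=5.
Step 40. [r2c6∈{2}] nothing but 2 survives at r2c6. So r2c6=2.
Step 41. [r4c7∈{6}] nothing but 6 survives at r4c7 ⇒ r4c7=6.

Answer: 3 8 5 1 7 6 9 2 4 / 1 4 7 3 9 2 5 6 8 / 9 6 2 8 5 4 3 1 7 / 4 2 3 5 1 8 6 7 9 / 8 7 1 4 6 9 2 3 5 / 5 9 6 2 3 7 8 4 1 / 7 3 8 6 4 5 1 9 2 / 6 5 9 7 2 1 4 8 3 / 2 1 4 9 8 3 7 5 6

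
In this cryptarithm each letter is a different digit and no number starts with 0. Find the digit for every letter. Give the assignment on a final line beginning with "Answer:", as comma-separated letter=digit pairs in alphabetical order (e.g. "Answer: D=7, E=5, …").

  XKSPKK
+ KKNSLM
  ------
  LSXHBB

Step 1. [col 1: K + M ≡ B (mod 10)] several values work for M in column 1 (K + M ≡ B (mod 10), carry-in 0); try M=9. So M=9.
Step 2. [col 1: K + M ≡ B (mod 10)] K=1 is one option consistent with column 1 (K + M ≡ B (mod 10), carry-in 0) — take it, so K=1.
Step 3. [col 1: K + M ≡ B (mod 10)] in column 1 we have K+M≡B with carry-in 0; given K=1, M=9 and digits 1,9 already taken and all letters distinct, that pins B to 0, so B=0.
Step 4. [col 2: K + L ≡ B (mod 10)] column 2 reads K+L+carry(1)=B with K=1, B=0; with digits 0,1,9 already taken and all letters distinct, the only value for L is 8. So L=8.
Step 5. [col 3: P + S ≡ H (mod 10)] several values work for H in column 3 (P + S ≡ H (mod 10), carry-in 1); try H=6, so H=6.
Step 6. [col 3: P + S ≡ H (mod 10)] P=3 is one option consistent with column 3 (P + S ≡ H (mod 10), carry-in 1) — take it. So P=3.
Step 7. [col 3: P + S ≡ H (mod 10)] column 3: given P=3, H=6, carry-in 1, and digits 0,1,3,6,8,9 already taken and all letters distinct, P+S≡H (mod 10) forces S=2 ⇒ S=2.
Step 8. [col 4: S + N ≡ X (mod 10)] from column 4 (S=2, carry-in 0, digits 0,1,2,3,6,8,9 already taken and all letters distinct): N must equal 5. So N=5.
Step 9. [col 4: S + N ≡ X (mod 10)] in column 4 we have S+N≡X with carry-in 0; given S=2, N=5 and digits 0,1,2,3,5,6,8,9 already taken and all letters distinct, that pins X to 7. So X=7.

Answer: B=0, H=6, K=1, L=8, M=9, N=5, P=3, S=2, X=7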